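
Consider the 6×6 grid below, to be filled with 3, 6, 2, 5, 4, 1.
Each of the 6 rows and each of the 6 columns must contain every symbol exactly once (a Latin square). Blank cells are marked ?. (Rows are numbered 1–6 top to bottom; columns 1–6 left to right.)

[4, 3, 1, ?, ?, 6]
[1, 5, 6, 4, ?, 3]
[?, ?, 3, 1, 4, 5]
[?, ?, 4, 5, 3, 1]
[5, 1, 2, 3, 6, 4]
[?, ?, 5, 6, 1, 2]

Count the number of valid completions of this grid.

Row 1, column 4: eliminating its row and column leaves {2}.
Row 1, column 5: eliminating its row and column leaves {2, 5}.
Row 2, column 5: eliminating its row and column leaves {2}.
Row 3, column 1: eliminating its row and column leaves {6, 2}.
Row 3, column 2: eliminating its row and column leaves {6, 2}.
Row 4, column 1: eliminating its row and column leaves {6, 2}.
Row 4, column 2: eliminating its row and column leaves {6, 2}.
Row 6, column 1: eliminating its row and column leaves {3}.
Row 6, column 2: eliminating its row and column leaves {4}.
Enumerating the assignments across these blanks that avoid any row or column repeat gives 2 completions.

2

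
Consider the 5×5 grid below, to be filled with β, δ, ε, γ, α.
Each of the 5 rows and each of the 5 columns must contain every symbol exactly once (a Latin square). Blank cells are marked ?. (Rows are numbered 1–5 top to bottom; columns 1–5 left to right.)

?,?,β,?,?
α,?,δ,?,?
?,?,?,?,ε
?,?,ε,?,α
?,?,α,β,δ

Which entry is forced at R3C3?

γ

Row 3 already has {ε} and column 3 already has {β, δ, ε, α}, so row 3, column 3 must be γ.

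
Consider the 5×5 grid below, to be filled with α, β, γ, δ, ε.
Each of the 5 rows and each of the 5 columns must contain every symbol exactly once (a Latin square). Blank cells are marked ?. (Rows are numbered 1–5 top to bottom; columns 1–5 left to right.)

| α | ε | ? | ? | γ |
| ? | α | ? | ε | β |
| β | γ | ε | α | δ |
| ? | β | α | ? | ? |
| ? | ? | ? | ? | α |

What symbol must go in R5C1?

ε

Row 4, column 5: row 4 has {α, β} and column 5 has {α, β, γ, δ}, leaving only ε.
Row 5, column 2: row 5 has {α} and column 2 has {α, β, γ, ε}, leaving only δ.
Row 5, column 1 is narrowed to {γ, ε}.
If it were γ, then row 4, column 1 would be left with no valid symbol.
So row 5, column 1 must be ε.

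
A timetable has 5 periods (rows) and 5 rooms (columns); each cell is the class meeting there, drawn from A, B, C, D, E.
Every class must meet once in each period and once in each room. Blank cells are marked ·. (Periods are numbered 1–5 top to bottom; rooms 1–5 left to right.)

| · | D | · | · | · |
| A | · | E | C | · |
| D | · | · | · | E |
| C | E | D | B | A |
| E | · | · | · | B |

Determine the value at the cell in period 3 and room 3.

Period 1, room 1: period 1 has {D} and room 1 has {A, C, D, E}, leaving only B.
Period 1, room 5: period 1 has {B, D} and room 5 has {A, B, E}, leaving only C.
Period 1, room 3: period 1 has {B, C, D} and room 3 has {D, E}, leaving only A.
Period 1, room 4: period 1 has {A, B, C, D} and room 4 has {B, C}, leaving only E.
Period 2, room 2: period 2 has {A, C, E} and room 2 has {D, E}, leaving only B.
Period 2, room 5: period 2 has {A, B, C, E} and room 5 has {A, B, C, E}, leaving only D.
Period 3, room 4: period 3 has {D, E} and room 4 has {B, C, E}, leaving only A.
Period 3, room 2: period 3 has {A, D, E} and room 2 has {B, D, E}, leaving only C.
Period 3 already has {A, C, D, E} and room 3 already has {A, D, E}, so period 3, room 3 must be B.

B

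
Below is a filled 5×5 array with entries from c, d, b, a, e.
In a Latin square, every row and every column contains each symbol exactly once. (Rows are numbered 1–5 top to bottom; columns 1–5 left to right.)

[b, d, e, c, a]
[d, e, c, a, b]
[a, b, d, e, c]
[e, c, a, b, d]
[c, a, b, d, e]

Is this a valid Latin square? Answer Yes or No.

Each row is a permutation of the 5 symbols, and so is each column.

Yes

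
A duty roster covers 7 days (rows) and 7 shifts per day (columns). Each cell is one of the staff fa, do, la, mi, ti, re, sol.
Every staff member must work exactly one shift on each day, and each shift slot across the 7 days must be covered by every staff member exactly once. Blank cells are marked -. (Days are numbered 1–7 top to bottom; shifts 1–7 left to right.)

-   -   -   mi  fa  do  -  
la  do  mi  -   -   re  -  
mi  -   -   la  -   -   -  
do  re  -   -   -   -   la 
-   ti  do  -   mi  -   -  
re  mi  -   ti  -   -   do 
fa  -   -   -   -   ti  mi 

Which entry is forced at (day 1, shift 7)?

Day 5, shift 1: day 5 has {do, mi, ti} and shift 1 has {fa, do, la, mi, re}, leaving only sol.
Day 1, shift 1: day 1 has {fa, do, mi} and shift 1 has {fa, do, la, mi, re, sol}, leaving only ti.
Day 1, shift 7 is narrowed to {re, sol}.
If it were re, propagating the remaining blanks reaches a contradiction.
So day 1, shift 7 must be sol.

sol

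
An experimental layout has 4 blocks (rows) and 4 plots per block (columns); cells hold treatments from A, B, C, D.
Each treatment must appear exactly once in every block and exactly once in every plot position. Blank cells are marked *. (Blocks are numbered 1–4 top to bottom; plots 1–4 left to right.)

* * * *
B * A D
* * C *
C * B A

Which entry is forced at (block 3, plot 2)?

A

Block 1, plot 3: block 1 has {} and plot 3 has {A, B, C}, leaving only D.
Block 1, plot 1: block 1 has {D} and plot 1 has {B, C}, leaving only A.
Block 2, plot 2: block 2 has {A, B, D} and plot 2 has {}, leaving only C.
Block 1, plot 2: block 1 has {A, D} and plot 2 has {C}, leaving only B.
Block 1, plot 4: block 1 has {A, B, D} and plot 4 has {A, D}, leaving only C.
Block 3, plot 1: block 3 has {C} and plot 1 has {A, B, C}, leaving only D.
Block 3 already has {C, D} and plot 2 already has {B, C}, so block 3, plot 2 must be A.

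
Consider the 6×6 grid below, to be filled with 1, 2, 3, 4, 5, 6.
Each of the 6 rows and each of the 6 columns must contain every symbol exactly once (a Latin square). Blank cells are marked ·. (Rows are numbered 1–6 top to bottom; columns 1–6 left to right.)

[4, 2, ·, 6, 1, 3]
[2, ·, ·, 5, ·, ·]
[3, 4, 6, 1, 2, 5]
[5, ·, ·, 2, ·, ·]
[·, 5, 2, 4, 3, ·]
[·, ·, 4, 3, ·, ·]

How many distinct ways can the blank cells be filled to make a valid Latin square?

Row 1, column 3: eliminating its row and column leaves {5}.
Row 2, column 2: eliminating its row and column leaves {1, 3, 6}.
Row 2, column 3: eliminating its row and column leaves {1, 3}.
Row 2, column 5: eliminating its row and column leaves {4, 6}.
Row 2, column 6: eliminating its row and column leaves {1, 4, 6}.
Row 4, column 2: eliminating its row and column leaves {1, 3, 6}.
Row 4, column 3: eliminating its row and column leaves {1, 3}.
Row 4, column 5: eliminating its row and column leaves {4, 6}.
Row 4, column 6: eliminating its row and column leaves {1, 4, 6}.
Row 5, column 1: eliminating its row and column leaves {1, 6}.
Row 5, column 6: eliminating its row and column leaves {1, 6}.
Row 6, column 1: eliminating its row and column leaves {1, 6}.
Row 6, column 2: eliminating its row and column leaves {1, 6}.
Row 6, column 5: eliminating its row and column leaves {5, 6}.
Row 6, column 6: eliminating its row and column leaves {1, 2, 6}.
Enumerating the assignments across these blanks that avoid any row or column repeat gives 6 completions.

6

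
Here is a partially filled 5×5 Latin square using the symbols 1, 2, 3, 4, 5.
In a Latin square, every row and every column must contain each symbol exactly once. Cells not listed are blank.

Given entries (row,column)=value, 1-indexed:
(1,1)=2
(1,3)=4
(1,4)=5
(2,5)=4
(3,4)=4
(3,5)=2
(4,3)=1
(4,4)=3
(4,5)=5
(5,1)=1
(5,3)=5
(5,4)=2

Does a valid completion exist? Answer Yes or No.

Yes

No row or column among the givens repeats a symbol, and propagating forced cells runs into no contradiction.
One valid completion exists (for instance, 2 3 4 5 1 / 3 5 2 1 4 / 5 1 3 4 2 / 4 2 1 3 5 / 1 4 5 2 3).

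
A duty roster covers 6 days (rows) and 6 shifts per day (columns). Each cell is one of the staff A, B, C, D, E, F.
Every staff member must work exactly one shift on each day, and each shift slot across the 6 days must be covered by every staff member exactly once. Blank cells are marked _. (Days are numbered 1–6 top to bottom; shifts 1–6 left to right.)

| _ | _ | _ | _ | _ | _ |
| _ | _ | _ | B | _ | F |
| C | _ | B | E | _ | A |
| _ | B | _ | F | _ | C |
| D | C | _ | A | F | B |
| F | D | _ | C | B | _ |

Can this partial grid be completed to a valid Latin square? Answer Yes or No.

Day 1, shift 4: day 1 has {} and shift 4 has {A, B, C, E, F}, so it must be D.
Day 1, shift 6: day 1 has {D} and shift 6 has {A, B, C, F}, so it must be E.
Now day 6, shift 6: day 6 together with shift 6 already contain {A, B, C, D, E, F} — every symbol — so nothing can go there. The grid has no valid completion.

No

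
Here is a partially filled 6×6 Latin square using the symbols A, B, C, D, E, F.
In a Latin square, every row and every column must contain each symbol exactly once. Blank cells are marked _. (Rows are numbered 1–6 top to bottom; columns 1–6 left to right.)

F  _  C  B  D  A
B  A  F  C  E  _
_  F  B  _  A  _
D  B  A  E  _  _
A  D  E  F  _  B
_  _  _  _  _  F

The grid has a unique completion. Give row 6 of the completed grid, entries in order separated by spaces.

E C D A B F

Row 6, column 3: row 6 has {F} and column 3 has {A, B, C, E, F}, leaving only D.
Row 6, column 4: row 6 has {D, F} and column 4 has {B, C, E, F}, leaving only A.
Row 1, column 2: row 1 has {A, B, C, D, F} and column 2 has {A, B, D, F}, leaving only E.
Row 6, column 2: row 6 has {A, D, F} and column 2 has {A, B, D, E, F}, leaving only C.
Row 6, column 1: row 6 has {A, C, D, F} and column 1 has {A, B, D, F}, leaving only E.
Row 6, column 5: row 6 has {A, C, D, E, F} and column 5 has {A, D, E}, leaving only B.
So row 6 reads: E C D A B F.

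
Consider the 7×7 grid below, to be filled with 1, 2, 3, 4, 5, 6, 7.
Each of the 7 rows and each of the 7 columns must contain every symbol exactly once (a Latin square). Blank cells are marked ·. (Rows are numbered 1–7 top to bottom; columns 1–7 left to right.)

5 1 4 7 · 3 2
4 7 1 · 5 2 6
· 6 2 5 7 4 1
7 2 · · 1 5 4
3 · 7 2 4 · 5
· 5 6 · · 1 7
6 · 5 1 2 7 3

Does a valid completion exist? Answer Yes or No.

Row 3, column 1: row 3 together with column 1 already contain {1, 2, 3, 4, 5, 6, 7} — every symbol — so nothing can go there. The grid has no valid completion.

No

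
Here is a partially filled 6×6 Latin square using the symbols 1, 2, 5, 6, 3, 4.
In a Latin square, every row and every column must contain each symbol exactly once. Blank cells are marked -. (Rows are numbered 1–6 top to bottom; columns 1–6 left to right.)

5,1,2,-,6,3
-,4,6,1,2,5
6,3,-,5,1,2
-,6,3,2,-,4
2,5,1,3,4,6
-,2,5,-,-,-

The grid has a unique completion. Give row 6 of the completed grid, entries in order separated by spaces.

4 2 5 6 3 1

Row 6, column 5: row 6 has {2, 5} and column 5 has {1, 2, 6, 4}, leaving only 3.
Row 6, column 6: row 6 has {2, 5, 3} and column 6 has {2, 5, 6, 3, 4}, leaving only 1.
Row 6, column 1: row 6 has {1, 2, 5, 3} and column 1 has {2, 5, 6}, leaving only 4.
Row 6, column 4: row 6 has {1, 2, 5, 3, 4} and column 4 has {1, 2, 5, 3}, leaving only 6.
So row 6 reads: 4 2 5 6 3 1.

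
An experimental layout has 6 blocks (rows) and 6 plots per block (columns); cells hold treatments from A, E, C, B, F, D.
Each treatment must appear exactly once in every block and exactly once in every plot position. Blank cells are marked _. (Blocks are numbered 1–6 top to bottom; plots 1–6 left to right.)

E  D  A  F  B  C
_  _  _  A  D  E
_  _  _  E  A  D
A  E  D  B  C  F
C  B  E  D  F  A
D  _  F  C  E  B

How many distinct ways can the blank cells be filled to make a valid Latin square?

Block 2, plot 1: eliminating its block and plot leaves {B, F}.
Block 2, plot 2: eliminating its block and plot leaves {C, F}.
Block 2, plot 3: eliminating its block and plot leaves {C, B}.
Block 3, plot 1: eliminating its block and plot leaves {B, F}.
Block 3, plot 2: eliminating its block and plot leaves {C, F}.
Block 3, plot 3: eliminating its block and plot leaves {C, B}.
Block 6, plot 2: eliminating its block and plot leaves {A}.
Enumerating the assignments across these blanks that avoid any block or plot repeat gives 2 completions.

2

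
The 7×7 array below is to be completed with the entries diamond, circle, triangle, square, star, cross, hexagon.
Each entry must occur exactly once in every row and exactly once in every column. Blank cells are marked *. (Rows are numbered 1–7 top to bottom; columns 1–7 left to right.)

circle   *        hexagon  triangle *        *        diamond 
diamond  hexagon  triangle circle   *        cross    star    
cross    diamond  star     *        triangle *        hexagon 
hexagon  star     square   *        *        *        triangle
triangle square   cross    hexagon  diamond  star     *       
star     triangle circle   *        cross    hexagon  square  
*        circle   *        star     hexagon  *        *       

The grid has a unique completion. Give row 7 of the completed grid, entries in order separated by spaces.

square circle diamond star hexagon triangle cross

Row 7, column 1: row 7 has {circle, star, hexagon} and column 1 has {diamond, circle, triangle, star, cross, hexagon}, leaving only square.
Row 7, column 3: row 7 has {circle, square, star, hexagon} and column 3 has {circle, triangle, square, star, cross, hexagon}, leaving only diamond.
Row 7, column 6: row 7 has {diamond, circle, square, star, hexagon} and column 6 has {star, cross, hexagon}, leaving only triangle.
Row 7, column 7: row 7 has {diamond, circle, triangle, square, star, hexagon} and column 7 has {diamond, triangle, square, star, hexagon}, leaving only cross.
So row 7 reads: square circle diamond star hexagon triangle cross.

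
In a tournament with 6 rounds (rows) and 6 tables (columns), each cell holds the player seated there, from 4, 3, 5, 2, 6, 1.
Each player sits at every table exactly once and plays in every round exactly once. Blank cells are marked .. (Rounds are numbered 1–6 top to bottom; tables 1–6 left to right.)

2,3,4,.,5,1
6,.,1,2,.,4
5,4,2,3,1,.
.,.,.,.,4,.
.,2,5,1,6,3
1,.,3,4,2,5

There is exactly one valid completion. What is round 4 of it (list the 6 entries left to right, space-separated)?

Round 4, table 1: round 4 has {4} and table 1 has {5, 2, 6, 1}, leaving only 3.
Round 4, table 3: round 4 has {4, 3} and table 3 has {4, 3, 5, 2, 1}, leaving only 6.
Round 4, table 4: round 4 has {4, 3, 6} and table 4 has {4, 3, 2, 1}, leaving only 5.
Round 4, table 2: round 4 has {4, 3, 5, 6} and table 2 has {4, 3, 2}, leaving only 1.
Round 4, table 6: round 4 has {4, 3, 5, 6, 1} and table 6 has {4, 3, 5, 1}, leaving only 2.
So round 4 reads: 3 1 6 5 4 2.

3 1 6 5 4 2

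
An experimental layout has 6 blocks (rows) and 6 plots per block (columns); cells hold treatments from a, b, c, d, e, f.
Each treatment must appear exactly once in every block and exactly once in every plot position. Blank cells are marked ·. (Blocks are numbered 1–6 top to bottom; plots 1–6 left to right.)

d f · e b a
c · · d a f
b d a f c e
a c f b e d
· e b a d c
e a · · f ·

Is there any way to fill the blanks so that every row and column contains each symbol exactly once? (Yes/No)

Yes

No block or plot among the givens repeats a symbol, and propagating forced cells runs into no contradiction.
One valid completion exists (for instance, d f c e b a / c b e d a f / b d a f c e / a c f b e d / f e b a d c / e a d c f b).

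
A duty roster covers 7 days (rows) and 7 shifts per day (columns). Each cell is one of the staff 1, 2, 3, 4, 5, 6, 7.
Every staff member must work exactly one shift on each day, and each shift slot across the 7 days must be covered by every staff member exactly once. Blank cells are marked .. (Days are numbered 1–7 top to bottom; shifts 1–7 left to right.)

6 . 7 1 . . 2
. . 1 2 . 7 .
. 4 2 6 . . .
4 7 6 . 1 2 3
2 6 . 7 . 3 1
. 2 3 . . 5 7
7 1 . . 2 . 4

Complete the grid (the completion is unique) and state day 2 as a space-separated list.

Day 1, shift 6: day 1 has {1, 2, 6, 7} and shift 6 has {2, 3, 5, 7}, leaving only 4.
Day 3, shift 6: day 3 has {2, 4, 6} and shift 6 has {2, 3, 4, 5, 7}, leaving only 1.
Day 3, shift 7: day 3 has {1, 2, 4, 6} and shift 7 has {1, 2, 3, 4, 7}, leaving only 5.
Day 2, shift 7: day 2 has {1, 2, 7} and shift 7 has {1, 2, 3, 4, 5, 7}, leaving only 6.
Day 3, shift 1: day 3 has {1, 2, 4, 5, 6} and shift 1 has {2, 4, 6, 7}, leaving only 3.
Day 2, shift 1: day 2 has {1, 2, 6, 7} and shift 1 has {2, 3, 4, 6, 7}, leaving only 5.
Day 2, shift 2: day 2 has {1, 2, 5, 6, 7} and shift 2 has {1, 2, 4, 6, 7}, leaving only 3.
Day 2, shift 5: day 2 has {1, 2, 3, 5, 6, 7} and shift 5 has {1, 2}, leaving only 4.
So day 2 reads: 5 3 1 2 4 7 6.

5 3 1 2 4 7 6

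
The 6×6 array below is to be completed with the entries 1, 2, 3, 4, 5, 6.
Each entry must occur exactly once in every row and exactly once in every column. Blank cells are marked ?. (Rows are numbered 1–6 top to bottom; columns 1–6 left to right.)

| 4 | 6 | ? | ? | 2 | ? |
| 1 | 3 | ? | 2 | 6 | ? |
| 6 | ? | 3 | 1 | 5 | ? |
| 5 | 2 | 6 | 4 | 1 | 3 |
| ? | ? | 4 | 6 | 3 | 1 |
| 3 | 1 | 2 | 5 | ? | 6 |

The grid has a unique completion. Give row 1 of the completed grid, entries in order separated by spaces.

Row 1, column 4: row 1 has {2, 4, 6} and column 4 has {1, 2, 4, 5, 6}, leaving only 3.
Row 1, column 6: row 1 has {2, 3, 4, 6} and column 6 has {1, 3, 6}, leaving only 5.
Row 1, column 3: row 1 has {2, 3, 4, 5, 6} and column 3 has {2, 3, 4, 6}, leaving only 1.
So row 1 reads: 4 6 1 3 2 5.

4 6 1 3 2 5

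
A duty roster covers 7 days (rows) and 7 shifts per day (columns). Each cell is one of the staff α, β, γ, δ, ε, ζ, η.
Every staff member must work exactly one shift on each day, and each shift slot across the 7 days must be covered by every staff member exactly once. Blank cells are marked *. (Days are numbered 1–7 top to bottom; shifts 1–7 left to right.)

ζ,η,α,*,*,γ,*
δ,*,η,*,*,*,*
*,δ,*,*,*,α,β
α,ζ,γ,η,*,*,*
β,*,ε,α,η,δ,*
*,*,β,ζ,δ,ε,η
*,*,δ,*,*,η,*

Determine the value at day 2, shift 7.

γ

Day 3, shift 3: day 3 has {α, β, δ} and shift 3 has {α, β, γ, δ, ε, η}, leaving only ζ.
Day 4, shift 6: day 4 has {α, γ, ζ, η} and shift 6 has {α, γ, δ, ε, η}, leaving only β.
Day 2, shift 6: day 2 has {δ, η} and shift 6 has {α, β, γ, δ, ε, η}, leaving only ζ.
Day 4, shift 5: day 4 has {α, β, γ, ζ, η} and shift 5 has {δ, η}, leaving only ε.
Day 1, shift 5: day 1 has {α, γ, ζ, η} and shift 5 has {δ, ε, η}, leaving only β.
Day 3, shift 5: day 3 has {α, β, δ, ζ} and shift 5 has {β, δ, ε, η}, leaving only γ.
Day 2, shift 5: day 2 has {δ, ζ, η} and shift 5 has {β, γ, δ, ε, η}, leaving only α.
Day 3, shift 4: day 3 has {α, β, γ, δ, ζ} and shift 4 has {α, ζ, η}, leaving only ε.
Day 1, shift 4: day 1 has {α, β, γ, ζ, η} and shift 4 has {α, ε, ζ, η}, leaving only δ.
Day 1, shift 7: day 1 has {α, β, γ, δ, ζ, η} and shift 7 has {β, η}, leaving only ε.
Day 2 already has {α, δ, ζ, η} and shift 7 already has {β, ε, η}, so day 2, shift 7 must be γ.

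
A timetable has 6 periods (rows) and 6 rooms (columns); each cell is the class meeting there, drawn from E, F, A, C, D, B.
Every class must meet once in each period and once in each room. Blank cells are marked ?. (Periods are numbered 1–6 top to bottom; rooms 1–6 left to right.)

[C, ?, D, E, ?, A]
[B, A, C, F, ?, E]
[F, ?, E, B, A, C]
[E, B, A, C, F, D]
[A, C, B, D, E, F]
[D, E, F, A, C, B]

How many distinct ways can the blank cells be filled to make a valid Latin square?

1

Period 1, room 2: eliminating its period and room leaves {F}.
Period 1, room 5: eliminating its period and room leaves {B}.
Period 2, room 5: eliminating its period and room leaves {D}.
Period 3, room 2: eliminating its period and room leaves {D}.
Only one assignment across all blanks avoids any period or room repeat, giving 1 completion.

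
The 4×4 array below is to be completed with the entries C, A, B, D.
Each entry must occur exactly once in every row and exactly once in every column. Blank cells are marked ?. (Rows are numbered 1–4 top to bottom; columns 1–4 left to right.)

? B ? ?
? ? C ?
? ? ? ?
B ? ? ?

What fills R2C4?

B

Row 2, column 4 is narrowed to {A, B, D}.
If it were A, then row 2, column 2 would be left with no valid symbol.
If it were D, then row 2, column 2 would be left with no valid symbol.
So row 2, column 4 must be B.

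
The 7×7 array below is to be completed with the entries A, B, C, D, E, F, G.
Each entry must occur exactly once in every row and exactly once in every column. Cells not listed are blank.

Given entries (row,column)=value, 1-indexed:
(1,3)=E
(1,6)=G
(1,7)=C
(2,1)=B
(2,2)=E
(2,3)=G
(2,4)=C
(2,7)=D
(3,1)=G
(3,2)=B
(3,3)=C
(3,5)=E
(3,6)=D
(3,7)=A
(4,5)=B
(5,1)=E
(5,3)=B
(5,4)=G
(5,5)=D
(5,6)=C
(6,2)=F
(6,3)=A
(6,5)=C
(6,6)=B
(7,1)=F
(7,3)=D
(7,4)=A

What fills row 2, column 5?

Row 3, column 4: row 3 has {A, B, C, D, E, G} and column 4 has {A, C, G}, leaving only F.
Row 4, column 3: row 4 has {B} and column 3 has {A, B, C, D, E, G}, leaving only F.
Row 5, column 2: row 5 has {B, C, D, E, G} and column 2 has {B, E, F}, leaving only A.
Row 1, column 2: row 1 has {C, E, G} and column 2 has {A, B, E, F}, leaving only D.
Row 1, column 1: row 1 has {C, D, E, G} and column 1 has {B, E, F, G}, leaving only A.
Row 1, column 4: row 1 has {A, C, D, E, G} and column 4 has {A, C, F, G}, leaving only B.
Row 1, column 5: row 1 has {A, B, C, D, E, G} and column 5 has {B, C, D, E}, leaving only F.
Row 2 already has {B, C, D, E, G} and column 5 already has {B, C, D, E, F}, so row 2, column 5 must be A.

A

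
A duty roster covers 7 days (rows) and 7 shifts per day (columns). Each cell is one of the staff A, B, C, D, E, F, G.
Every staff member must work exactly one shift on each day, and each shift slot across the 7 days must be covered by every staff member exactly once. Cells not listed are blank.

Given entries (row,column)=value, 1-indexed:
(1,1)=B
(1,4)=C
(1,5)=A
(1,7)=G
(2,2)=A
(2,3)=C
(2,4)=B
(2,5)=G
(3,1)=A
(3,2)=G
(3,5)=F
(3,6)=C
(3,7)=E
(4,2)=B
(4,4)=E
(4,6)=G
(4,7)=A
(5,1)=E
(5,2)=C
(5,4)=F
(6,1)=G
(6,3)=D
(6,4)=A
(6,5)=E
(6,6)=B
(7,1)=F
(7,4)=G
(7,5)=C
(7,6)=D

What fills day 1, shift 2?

D

Day 2, shift 1: day 2 has {A, B, C, G} and shift 1 has {A, B, E, F, G}, leaving only D.
Day 2, shift 7: day 2 has {A, B, C, D, G} and shift 7 has {A, E, G}, leaving only F.
Day 2, shift 6: day 2 has {A, B, C, D, F, G} and shift 6 has {B, C, D, G}, leaving only E.
Day 1, shift 6: day 1 has {A, B, C, G} and shift 6 has {B, C, D, E, G}, leaving only F.
Day 1, shift 3: day 1 has {A, B, C, F, G} and shift 3 has {C, D}, leaving only E.
Day 1 already has {A, B, C, E, F, G} and shift 2 already has {A, B, C, G}, so day 1, shift 2 must be D.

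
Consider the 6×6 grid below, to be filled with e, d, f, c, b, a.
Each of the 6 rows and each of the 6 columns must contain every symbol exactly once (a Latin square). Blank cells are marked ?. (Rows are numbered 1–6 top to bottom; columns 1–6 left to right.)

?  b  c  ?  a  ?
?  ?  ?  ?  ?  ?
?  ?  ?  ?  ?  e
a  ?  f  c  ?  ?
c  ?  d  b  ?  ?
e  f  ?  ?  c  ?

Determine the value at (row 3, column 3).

a

Row 3, column 3 is narrowed to {b, a}.
If it were b, then row 3, column 5 would be left with no valid symbol.
So row 3, column 3 must be a.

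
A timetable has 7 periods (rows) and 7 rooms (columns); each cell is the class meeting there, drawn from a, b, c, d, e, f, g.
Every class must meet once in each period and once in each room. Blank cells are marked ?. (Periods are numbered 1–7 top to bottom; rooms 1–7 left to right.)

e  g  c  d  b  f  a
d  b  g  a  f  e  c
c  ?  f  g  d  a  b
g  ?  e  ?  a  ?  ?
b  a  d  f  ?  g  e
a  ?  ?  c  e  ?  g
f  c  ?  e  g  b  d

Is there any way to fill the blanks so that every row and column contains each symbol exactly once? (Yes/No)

No period or room among the givens repeats a symbol, and propagating forced cells runs into no contradiction.
One valid completion exists (for instance, e g c d b f a / d b g a f e c / c e f g d a b / g d e b a c f / b a d f c g e / a f b c e d g / f c a e g b d).

Yes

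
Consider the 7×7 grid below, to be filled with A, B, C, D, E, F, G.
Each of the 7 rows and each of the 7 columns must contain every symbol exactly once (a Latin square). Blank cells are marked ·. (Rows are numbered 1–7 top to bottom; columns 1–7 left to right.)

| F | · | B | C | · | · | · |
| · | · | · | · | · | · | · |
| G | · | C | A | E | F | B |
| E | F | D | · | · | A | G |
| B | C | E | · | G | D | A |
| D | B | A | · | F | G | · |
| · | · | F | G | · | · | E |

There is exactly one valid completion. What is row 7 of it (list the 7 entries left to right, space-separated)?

Row 1, column 6: row 1 has {B, C, F} and column 6 has {A, D, F, G}, leaving only E.
Row 1, column 7: row 1 has {B, C, E, F} and column 7 has {A, B, E, G}, leaving only D.
Row 1, column 5: row 1 has {B, C, D, E, F} and column 5 has {E, F, G}, leaving only A.
Row 1, column 2: row 1 has {A, B, C, D, E, F} and column 2 has {B, C, F}, leaving only G.
Row 2, column 3: row 2 has {} and column 3 has {A, B, C, D, E, F}, leaving only G.
Row 3, column 2: row 3 has {A, B, C, E, F, G} and column 2 has {B, C, F, G}, leaving only D.
Row 7, column 2: row 7 has {E, F, G} and column 2 has {B, C, D, F, G}, leaving only A.
Row 7, column 1: row 7 has {A, E, F, G} and column 1 has {B, D, E, F, G}, leaving only C.
Row 7, column 6: row 7 has {A, C, E, F, G} and column 6 has {A, D, E, F, G}, leaving only B.
Row 7, column 5: row 7 has {A, B, C, E, F, G} and column 5 has {A, E, F, G}, leaving only D.
So row 7 reads: C A F G D B E.

C A F G D B E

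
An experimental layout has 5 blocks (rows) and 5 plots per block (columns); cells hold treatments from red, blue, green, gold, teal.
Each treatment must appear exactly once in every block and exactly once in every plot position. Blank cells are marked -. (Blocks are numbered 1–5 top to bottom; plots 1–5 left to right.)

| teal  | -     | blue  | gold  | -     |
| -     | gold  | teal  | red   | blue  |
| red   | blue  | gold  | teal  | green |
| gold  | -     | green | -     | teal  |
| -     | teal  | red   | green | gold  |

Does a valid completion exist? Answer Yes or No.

Yes

No block or plot among the givens repeats a symbol, and propagating forced cells runs into no contradiction.
One valid completion exists (for instance, teal green blue gold red / green gold teal red blue / red blue gold teal green / gold red green blue teal / blue teal red green gold).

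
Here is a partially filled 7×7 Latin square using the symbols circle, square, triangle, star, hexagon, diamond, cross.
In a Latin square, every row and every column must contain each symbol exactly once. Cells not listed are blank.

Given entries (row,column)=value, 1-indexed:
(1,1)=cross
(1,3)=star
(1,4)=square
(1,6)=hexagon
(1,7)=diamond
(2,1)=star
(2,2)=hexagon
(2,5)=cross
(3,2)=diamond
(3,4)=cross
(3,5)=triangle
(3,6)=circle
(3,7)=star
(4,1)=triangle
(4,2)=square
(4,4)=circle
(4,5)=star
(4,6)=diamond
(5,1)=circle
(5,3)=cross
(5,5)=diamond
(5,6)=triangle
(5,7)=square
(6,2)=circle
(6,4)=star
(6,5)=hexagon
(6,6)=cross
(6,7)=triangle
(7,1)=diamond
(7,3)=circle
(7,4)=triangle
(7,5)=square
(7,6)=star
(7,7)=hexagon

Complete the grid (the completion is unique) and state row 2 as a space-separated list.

Row 2, column 4: row 2 has {star, hexagon, cross} and column 4 has {circle, square, triangle, star, cross}, leaving only diamond.
Row 2, column 6: row 2 has {star, hexagon, diamond, cross} and column 6 has {circle, triangle, star, hexagon, diamond, cross}, leaving only square.
Row 2, column 3: row 2 has {square, star, hexagon, diamond, cross} and column 3 has {circle, star, cross}, leaving only triangle.
Row 2, column 7: row 2 has {square, triangle, star, hexagon, diamond, cross} and column 7 has {square, triangle, star, hexagon, diamond}, leaving only circle.
So row 2 reads: star hexagon triangle diamond cross square circle.

star hexagon triangle diamond cross square circle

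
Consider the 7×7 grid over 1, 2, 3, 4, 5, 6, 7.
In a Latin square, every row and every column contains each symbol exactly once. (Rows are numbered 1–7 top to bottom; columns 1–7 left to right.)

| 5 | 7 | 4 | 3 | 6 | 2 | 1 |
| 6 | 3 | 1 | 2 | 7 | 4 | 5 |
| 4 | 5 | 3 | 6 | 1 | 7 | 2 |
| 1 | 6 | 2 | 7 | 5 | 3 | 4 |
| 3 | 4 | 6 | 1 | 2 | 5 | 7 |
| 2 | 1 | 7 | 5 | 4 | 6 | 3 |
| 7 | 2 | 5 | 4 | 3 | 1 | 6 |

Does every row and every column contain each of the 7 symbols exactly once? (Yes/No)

Yes

Each row is a permutation of the 7 symbols, and so is each column.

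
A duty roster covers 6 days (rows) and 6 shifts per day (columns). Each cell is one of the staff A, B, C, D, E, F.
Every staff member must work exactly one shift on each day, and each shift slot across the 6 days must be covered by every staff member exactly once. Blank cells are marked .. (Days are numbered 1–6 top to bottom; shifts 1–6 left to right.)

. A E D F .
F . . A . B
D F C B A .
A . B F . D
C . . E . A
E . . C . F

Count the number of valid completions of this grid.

4

Day 1, shift 1: eliminating its day and shift leaves {B}.
Day 1, shift 6: eliminating its day and shift leaves {C}.
Day 2, shift 2: eliminating its day and shift leaves {C, D, E}.
Day 2, shift 3: eliminating its day and shift leaves {D}.
Day 2, shift 5: eliminating its day and shift leaves {C, D, E}.
Day 3, shift 6: eliminating its day and shift leaves {E}.
Day 4, shift 2: eliminating its day and shift leaves {C, E}.
Day 4, shift 5: eliminating its day and shift leaves {C, E}.
Day 5, shift 2: eliminating its day and shift leaves {B, D}.
Day 5, shift 3: eliminating its day and shift leaves {D, F}.
Day 5, shift 5: eliminating its day and shift leaves {B, D}.
Day 6, shift 2: eliminating its day and shift leaves {B, D}.
Day 6, shift 3: eliminating its day and shift leaves {A, D}.
Day 6, shift 5: eliminating its day and shift leaves {B, D}.
Enumerating the assignments across these blanks that avoid any day or shift repeat gives 4 completions.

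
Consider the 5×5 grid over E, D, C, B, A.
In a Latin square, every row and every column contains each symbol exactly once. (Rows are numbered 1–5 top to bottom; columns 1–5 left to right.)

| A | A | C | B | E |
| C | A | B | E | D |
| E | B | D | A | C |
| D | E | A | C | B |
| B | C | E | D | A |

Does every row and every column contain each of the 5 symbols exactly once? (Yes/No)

Row 1 contains A twice (at columns 1 and 2), so it is not a permutation.

No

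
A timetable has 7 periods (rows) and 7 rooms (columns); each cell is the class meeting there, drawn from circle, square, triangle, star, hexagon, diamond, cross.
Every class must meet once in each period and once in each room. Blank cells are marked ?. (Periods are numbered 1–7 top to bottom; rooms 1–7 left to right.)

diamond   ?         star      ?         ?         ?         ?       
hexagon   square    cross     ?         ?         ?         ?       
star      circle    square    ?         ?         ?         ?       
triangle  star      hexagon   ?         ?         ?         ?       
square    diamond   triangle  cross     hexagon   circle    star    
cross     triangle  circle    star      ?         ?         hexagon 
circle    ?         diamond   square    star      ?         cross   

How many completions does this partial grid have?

13

Period 1, room 2: eliminating its period and room leaves {hexagon, cross}.
Period 1, room 4: eliminating its period and room leaves {circle, triangle, hexagon}.
Period 1, room 5: eliminating its period and room leaves {circle, square, triangle, cross}.
Period 1, room 6: eliminating its period and room leaves {square, triangle, hexagon, cross}.
Period 1, room 7: eliminating its period and room leaves {circle, square, triangle}.
Period 2, room 4: eliminating its period and room leaves {circle, triangle, diamond}.
Period 2, room 5: eliminating its period and room leaves {circle, triangle, diamond}.
Period 2, room 6: eliminating its period and room leaves {triangle, star, diamond}.
Period 2, room 7: eliminating its period and room leaves {circle, triangle, diamond}.
Period 3, room 4: eliminating its period and room leaves {triangle, hexagon, diamond}.
Period 3, room 5: eliminating its period and room leaves {triangle, diamond, cross}.
Period 3, room 6: eliminating its period and room leaves {triangle, hexagon, diamond, cross}.
Period 3, room 7: eliminating its period and room leaves {triangle, diamond}.
Period 4, room 4: eliminating its period and room leaves {circle, diamond}.
Period 4, room 5: eliminating its period and room leaves {circle, square, diamond, cross}.
Period 4, room 6: eliminating its period and room leaves {square, diamond, cross}.
Period 4, room 7: eliminating its period and room leaves {circle, square, diamond}.
Period 6, room 5: eliminating its period and room leaves {square, diamond}.
Period 6, room 6: eliminating its period and room leaves {square, diamond}.
Period 7, room 2: eliminating its period and room leaves {hexagon}.
Period 7, room 6: eliminating its period and room leaves {triangle, hexagon}.
Enumerating the assignments across these blanks that avoid any period or room repeat gives 13 completions.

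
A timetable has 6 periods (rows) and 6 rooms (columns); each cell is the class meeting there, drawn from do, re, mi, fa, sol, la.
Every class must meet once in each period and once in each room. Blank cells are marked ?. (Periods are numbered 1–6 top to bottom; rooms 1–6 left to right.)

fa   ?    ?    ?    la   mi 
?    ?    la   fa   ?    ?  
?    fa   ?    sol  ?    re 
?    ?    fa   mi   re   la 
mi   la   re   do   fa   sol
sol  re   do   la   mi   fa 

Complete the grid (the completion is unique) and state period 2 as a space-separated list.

re mi la fa sol do

Period 2, room 6: period 2 has {fa, la} and room 6 has {re, mi, fa, sol, la}, leaving only do.
Period 2, room 1: period 2 has {do, fa, la} and room 1 has {mi, fa, sol}, leaving only re.
Period 2, room 5: period 2 has {do, re, fa, la} and room 5 has {re, mi, fa, la}, leaving only sol.
Period 2, room 2: period 2 has {do, re, fa, sol, la} and room 2 has {re, fa, la}, leaving only mi.
So period 2 reads: re mi la fa sol do.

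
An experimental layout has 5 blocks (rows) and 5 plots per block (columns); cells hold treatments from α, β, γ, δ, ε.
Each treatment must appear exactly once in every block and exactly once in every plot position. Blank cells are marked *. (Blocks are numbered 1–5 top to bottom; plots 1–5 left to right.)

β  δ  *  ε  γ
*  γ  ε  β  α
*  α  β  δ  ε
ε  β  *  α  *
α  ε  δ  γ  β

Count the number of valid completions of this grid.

Block 1, plot 3: eliminating its block and plot leaves {α}.
Block 2, plot 1: eliminating its block and plot leaves {δ}.
Block 3, plot 1: eliminating its block and plot leaves {γ}.
Block 4, plot 3: eliminating its block and plot leaves {γ}.
Block 4, plot 5: eliminating its block and plot leaves {δ}.
Only one assignment across all blanks avoids any block or plot repeat, giving 1 completion.

1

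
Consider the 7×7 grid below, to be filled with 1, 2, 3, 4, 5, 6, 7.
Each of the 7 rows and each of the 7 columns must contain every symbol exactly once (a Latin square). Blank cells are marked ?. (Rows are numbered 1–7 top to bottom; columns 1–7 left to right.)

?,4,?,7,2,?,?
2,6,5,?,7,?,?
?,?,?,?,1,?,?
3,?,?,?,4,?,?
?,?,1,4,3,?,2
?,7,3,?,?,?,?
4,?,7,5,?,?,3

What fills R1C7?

5

Row 1, column 3: row 1 has {2, 4, 7} and column 3 has {1, 3, 5, 7}, leaving only 6.
Row 4, column 3: row 4 has {3, 4} and column 3 has {1, 3, 5, 6, 7}, leaving only 2.
Row 3, column 3: row 3 has {1} and column 3 has {1, 2, 3, 5, 6, 7}, leaving only 4.
Row 5, column 2: row 5 has {1, 2, 3, 4} and column 2 has {4, 6, 7}, leaving only 5.
Row 4, column 2: row 4 has {2, 3, 4} and column 2 has {4, 5, 6, 7}, leaving only 1.
Row 4, column 4: row 4 has {1, 2, 3, 4} and column 4 has {4, 5, 7}, leaving only 6.
Row 7, column 2: row 7 has {3, 4, 5, 7} and column 2 has {1, 4, 5, 6, 7}, leaving only 2.
Row 3, column 2: row 3 has {1, 4} and column 2 has {1, 2, 4, 5, 6, 7}, leaving only 3.
Row 3, column 4: row 3 has {1, 3, 4} and column 4 has {4, 5, 6, 7}, leaving only 2.
Row 6, column 4: row 6 has {3, 7} and column 4 has {2, 4, 5, 6, 7}, leaving only 1.
Row 2, column 4: row 2 has {2, 5, 6, 7} and column 4 has {1, 2, 4, 5, 6, 7}, leaving only 3.
Row 7, column 5: row 7 has {2, 3, 4, 5, 7} and column 5 has {1, 2, 3, 4, 7}, leaving only 6.
Row 6, column 5: row 6 has {1, 3, 7} and column 5 has {1, 2, 3, 4, 6, 7}, leaving only 5.
Row 6, column 1: row 6 has {1, 3, 5, 7} and column 1 has {2, 3, 4}, leaving only 6.
Row 5, column 1: row 5 has {1, 2, 3, 4, 5} and column 1 has {2, 3, 4, 6}, leaving only 7.
Row 3, column 1: row 3 has {1, 2, 3, 4} and column 1 has {2, 3, 4, 6, 7}, leaving only 5.
Row 1, column 1: row 1 has {2, 4, 6, 7} and column 1 has {2, 3, 4, 5, 6, 7}, leaving only 1.
Row 1 already has {1, 2, 4, 6, 7} and column 7 already has {2, 3}, so row 1, column 7 must be 5.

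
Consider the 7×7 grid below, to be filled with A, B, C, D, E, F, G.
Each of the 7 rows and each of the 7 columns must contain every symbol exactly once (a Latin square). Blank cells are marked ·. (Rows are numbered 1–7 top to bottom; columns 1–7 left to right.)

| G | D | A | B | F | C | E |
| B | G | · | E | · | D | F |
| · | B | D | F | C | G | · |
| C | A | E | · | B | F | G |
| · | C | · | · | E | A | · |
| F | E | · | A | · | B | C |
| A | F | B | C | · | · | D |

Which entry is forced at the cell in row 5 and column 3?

Row 2, column 3: row 2 has {B, D, E, F, G} and column 3 has {A, B, D, E}, leaving only C.
Row 2, column 5: row 2 has {B, C, D, E, F, G} and column 5 has {B, C, E, F}, leaving only A.
Row 3, column 1: row 3 has {B, C, D, F, G} and column 1 has {A, B, C, F, G}, leaving only E.
Row 3, column 7: row 3 has {B, C, D, E, F, G} and column 7 has {C, D, E, F, G}, leaving only A.
Row 4, column 4: row 4 has {A, B, C, E, F, G} and column 4 has {A, B, C, E, F}, leaving only D.
Row 5, column 1: row 5 has {A, C, E} and column 1 has {A, B, C, E, F, G}, leaving only D.
Row 5, column 4: row 5 has {A, C, D, E} and column 4 has {A, B, C, D, E, F}, leaving only G.
Row 5 already has {A, C, D, E, G} and column 3 already has {A, B, C, D, E}, so row 5, column 3 must be F.

F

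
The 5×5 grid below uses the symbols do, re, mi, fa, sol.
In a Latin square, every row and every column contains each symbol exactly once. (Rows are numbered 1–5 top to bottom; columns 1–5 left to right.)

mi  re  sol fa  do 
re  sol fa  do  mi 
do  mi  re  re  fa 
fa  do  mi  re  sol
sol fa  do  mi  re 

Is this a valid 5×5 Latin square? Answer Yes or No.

Row 3 contains re twice (at columns 3 and 4), so it is not a permutation.

No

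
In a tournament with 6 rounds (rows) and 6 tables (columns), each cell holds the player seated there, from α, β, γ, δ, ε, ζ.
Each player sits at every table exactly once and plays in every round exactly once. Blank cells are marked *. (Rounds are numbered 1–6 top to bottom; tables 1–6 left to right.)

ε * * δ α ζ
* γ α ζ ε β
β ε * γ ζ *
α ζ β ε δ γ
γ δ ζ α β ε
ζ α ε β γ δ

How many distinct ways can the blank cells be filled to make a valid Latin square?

Round 1, table 2: eliminating its round and table leaves {β}.
Round 1, table 3: eliminating its round and table leaves {γ}.
Round 2, table 1: eliminating its round and table leaves {δ}.
Round 3, table 3: eliminating its round and table leaves {δ}.
Round 3, table 6: eliminating its round and table leaves {α}.
Only one assignment across all blanks avoids any round or table repeat, giving 1 completion.

1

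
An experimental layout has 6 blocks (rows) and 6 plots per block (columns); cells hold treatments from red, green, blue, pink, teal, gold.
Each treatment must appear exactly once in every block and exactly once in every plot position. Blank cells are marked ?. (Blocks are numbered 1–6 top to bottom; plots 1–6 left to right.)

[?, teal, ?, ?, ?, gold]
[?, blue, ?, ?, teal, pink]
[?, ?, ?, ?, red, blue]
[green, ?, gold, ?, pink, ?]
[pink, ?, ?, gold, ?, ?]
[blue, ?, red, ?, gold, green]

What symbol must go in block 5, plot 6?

red

Block 1, plot 1: block 1 has {teal, gold} and plot 1 has {green, blue, pink}, leaving only red.
Block 2, plot 1: block 2 has {blue, pink, teal} and plot 1 has {red, green, blue, pink}, leaving only gold.
Block 2, plot 3: block 2 has {blue, pink, teal, gold} and plot 3 has {red, gold}, leaving only green.
Block 2, plot 4: block 2 has {green, blue, pink, teal, gold} and plot 4 has {gold}, leaving only red.
Block 3, plot 1: block 3 has {red, blue} and plot 1 has {red, green, blue, pink, gold}, leaving only teal.
Block 3, plot 3: block 3 has {red, blue, teal} and plot 3 has {red, green, gold}, leaving only pink.
Block 1, plot 3: block 1 has {red, teal, gold} and plot 3 has {red, green, pink, gold}, leaving only blue.
Block 1, plot 5: block 1 has {red, blue, teal, gold} and plot 5 has {red, pink, teal, gold}, leaving only green.
Block 1, plot 4: block 1 has {red, green, blue, teal, gold} and plot 4 has {red, gold}, leaving only pink.
Block 3, plot 4: block 3 has {red, blue, pink, teal} and plot 4 has {red, pink, gold}, leaving only green.
Block 3, plot 2: block 3 has {red, green, blue, pink, teal} and plot 2 has {blue, teal}, leaving only gold.
Block 4, plot 2: block 4 has {green, pink, gold} and plot 2 has {blue, teal, gold}, leaving only red.
Block 4, plot 6: block 4 has {red, green, pink, gold} and plot 6 has {green, blue, pink, gold}, leaving only teal.
Block 5 already has {pink, gold} and plot 6 already has {green, blue, pink, teal, gold}, so block 5, plot 6 must be red.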